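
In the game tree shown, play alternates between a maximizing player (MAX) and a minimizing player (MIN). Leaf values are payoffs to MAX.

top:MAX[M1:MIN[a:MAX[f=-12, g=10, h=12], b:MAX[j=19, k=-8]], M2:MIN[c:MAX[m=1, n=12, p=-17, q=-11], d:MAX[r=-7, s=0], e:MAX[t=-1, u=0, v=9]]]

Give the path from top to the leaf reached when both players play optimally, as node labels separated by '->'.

a (MAX): max(-12, 10, 12) = 12
b (MAX): max(19, -8) = 19
M1 (MIN): min(12, 19) = 12
c (MAX): max(1, 12, -17, -11) = 12
d (MAX): max(-7, 0) = 0
e (MAX): max(-1, 0, 9) = 9
M2 (MIN): min(12, 0, 9) = 0
top (MAX): max(12, 0) = 12
At top, MAX picks M1 (highest: 12).
At M1, MIN picks a (lowest: 12).
At a, MAX picks h (highest: 12).
Terminal value 12.

top -> M1 -> a -> h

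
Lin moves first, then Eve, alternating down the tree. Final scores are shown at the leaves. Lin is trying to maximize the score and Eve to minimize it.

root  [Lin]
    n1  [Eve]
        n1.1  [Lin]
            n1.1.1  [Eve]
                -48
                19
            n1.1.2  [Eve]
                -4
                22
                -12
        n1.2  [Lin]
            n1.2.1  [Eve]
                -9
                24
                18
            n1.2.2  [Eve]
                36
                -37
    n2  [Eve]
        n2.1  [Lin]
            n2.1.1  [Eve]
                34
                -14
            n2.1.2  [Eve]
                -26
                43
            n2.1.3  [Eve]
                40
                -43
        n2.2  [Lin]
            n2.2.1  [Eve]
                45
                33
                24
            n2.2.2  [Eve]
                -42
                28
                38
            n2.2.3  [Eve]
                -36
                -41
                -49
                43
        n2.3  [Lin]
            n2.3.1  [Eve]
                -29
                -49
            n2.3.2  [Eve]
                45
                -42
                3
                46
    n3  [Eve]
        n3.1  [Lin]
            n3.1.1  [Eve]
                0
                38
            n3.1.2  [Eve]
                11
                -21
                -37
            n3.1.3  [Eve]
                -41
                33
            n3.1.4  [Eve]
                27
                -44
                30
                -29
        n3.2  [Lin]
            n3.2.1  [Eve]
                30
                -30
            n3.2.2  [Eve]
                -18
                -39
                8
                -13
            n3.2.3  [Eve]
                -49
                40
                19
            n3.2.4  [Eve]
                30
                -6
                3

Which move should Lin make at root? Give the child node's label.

n3

n1.1.1 (Eve): min(-48, 19) = -48
n1.1.2 (Eve): min(-4, 22, -12) = -12
n1.1 (Lin): max(-48, -12) = -12
n1.2.1 (Eve): min(-9, 24, 18) = -9
n1.2.2 (Eve): min(36, -37) = -37
n1.2 (Lin): max(-9, -37) = -9
n1 (Eve): min(-12, -9) = -12
n2.1.1 (Eve): min(34, -14) = -14
n2.1.2 (Eve): min(-26, 43) = -26
n2.1.3 (Eve): min(40, -43) = -43
n2.1 (Lin): max(-14, -26, -43) = -14
n2.2.1 (Eve): min(45, 33, 24) = 24
n2.2.2 (Eve): min(-42, 28, 38) = -42
n2.2.3 (Eve): min(-36, -41, -49, 43) = -49
n2.2 (Lin): max(24, -42, -49) = 24
n2.3.1 (Eve): min(-29, -49) = -49
n2.3.2 (Eve): min(45, -42, 3, 46) = -42
n2.3 (Lin): max(-49, -42) = -42
n2 (Eve): min(-14, 24, -42) = -42
n3.1.1 (Eve): min(0, 38) = 0
n3.1.2 (Eve): min(11, -21, -37) = -37
n3.1.3 (Eve): min(-41, 33) = -41
n3.1.4 (Eve): min(27, -44, 30, -29) = -44
n3.1 (Lin): max(0, -37, -41, -44) = 0
n3.2.1 (Eve): min(30, -30) = -30
n3.2.2 (Eve): min(-18, -39, 8, -13) = -39
n3.2.3 (Eve): min(-49, 40, 19) = -49
n3.2.4 (Eve): min(30, -6, 3) = -6
n3.2 (Lin): max(-30, -39, -49, -6) = -6
n3 (Eve): min(0, -6) = -6
root (Lin): max(-12, -42, -6) = -6
Lin at root wants the highest of {n1=-12, n2=-42, n3=-6}, so chooses n3.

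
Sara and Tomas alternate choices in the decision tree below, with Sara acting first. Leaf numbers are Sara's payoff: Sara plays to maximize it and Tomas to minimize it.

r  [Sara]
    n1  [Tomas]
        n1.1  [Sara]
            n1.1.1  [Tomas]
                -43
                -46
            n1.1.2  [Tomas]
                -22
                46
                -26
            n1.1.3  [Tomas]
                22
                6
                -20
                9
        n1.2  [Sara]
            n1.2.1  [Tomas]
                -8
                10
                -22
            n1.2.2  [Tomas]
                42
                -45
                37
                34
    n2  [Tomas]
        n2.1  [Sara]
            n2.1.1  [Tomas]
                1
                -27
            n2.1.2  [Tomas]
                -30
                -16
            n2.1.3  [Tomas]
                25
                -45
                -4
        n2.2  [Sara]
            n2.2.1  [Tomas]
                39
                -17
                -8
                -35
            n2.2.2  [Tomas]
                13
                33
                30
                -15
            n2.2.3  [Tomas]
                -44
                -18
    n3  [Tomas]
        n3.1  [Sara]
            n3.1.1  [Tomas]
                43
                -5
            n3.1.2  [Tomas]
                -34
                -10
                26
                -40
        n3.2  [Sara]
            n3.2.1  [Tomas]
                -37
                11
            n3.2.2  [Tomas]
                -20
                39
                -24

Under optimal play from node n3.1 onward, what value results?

-5

n3.1.1 (Tomas): min(43, -5) = -5
n3.1.2 (Tomas): min(-34, -10, 26, -40) = -40
n3.1 (Sara): max(-5, -40) = -5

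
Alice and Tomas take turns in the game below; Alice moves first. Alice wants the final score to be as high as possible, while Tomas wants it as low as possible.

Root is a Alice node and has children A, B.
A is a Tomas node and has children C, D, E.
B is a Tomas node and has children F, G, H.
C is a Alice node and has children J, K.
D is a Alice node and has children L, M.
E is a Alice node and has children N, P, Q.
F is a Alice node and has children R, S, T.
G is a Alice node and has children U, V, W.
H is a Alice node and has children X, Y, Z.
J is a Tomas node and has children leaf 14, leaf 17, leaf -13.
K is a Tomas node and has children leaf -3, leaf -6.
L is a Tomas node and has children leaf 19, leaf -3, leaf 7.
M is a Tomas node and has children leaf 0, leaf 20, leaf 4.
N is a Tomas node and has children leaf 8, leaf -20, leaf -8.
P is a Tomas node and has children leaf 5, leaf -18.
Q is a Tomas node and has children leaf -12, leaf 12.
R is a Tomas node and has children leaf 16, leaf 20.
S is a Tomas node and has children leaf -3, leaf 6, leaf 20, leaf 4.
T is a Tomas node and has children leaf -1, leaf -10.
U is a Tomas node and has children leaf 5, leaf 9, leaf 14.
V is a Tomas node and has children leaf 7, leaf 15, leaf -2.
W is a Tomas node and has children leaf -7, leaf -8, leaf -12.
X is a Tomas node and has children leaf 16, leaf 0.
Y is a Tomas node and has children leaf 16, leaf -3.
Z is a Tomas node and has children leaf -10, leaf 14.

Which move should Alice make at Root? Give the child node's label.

B

J (Tomas): min(14, 17, -13) = -13
K (Tomas): min(-3, -6) = -6
C (Alice): max(-13, -6) = -6
L (Tomas): min(19, -3, 7) = -3
M (Tomas): min(0, 20, 4) = 0
D (Alice): max(-3, 0) = 0
N (Tomas): min(8, -20, -8) = -20
P (Tomas): min(5, -18) = -18
Q (Tomas): min(-12, 12) = -12
E (Alice): max(-20, -18, -12) = -12
A (Tomas): min(-6, 0, -12) = -12
R (Tomas): min(16, 20) = 16
S (Tomas): min(-3, 6, 20, 4) = -3
T (Tomas): min(-1, -10) = -10
F (Alice): max(16, -3, -10) = 16
U (Tomas): min(5, 9, 14) = 5
V (Tomas): min(7, 15, -2) = -2
W (Tomas): min(-7, -8, -12) = -12
G (Alice): max(5, -2, -12) = 5
X (Tomas): min(16, 0) = 0
Y (Tomas): min(16, -3) = -3
Z (Tomas): min(-10, 14) = -10
H (Alice): max(0, -3, -10) = 0
B (Tomas): min(16, 5, 0) = 0
Root (Alice): max(-12, 0) = 0
Alice at Root wants the highest of {A=-12, B=0}, so chooses B.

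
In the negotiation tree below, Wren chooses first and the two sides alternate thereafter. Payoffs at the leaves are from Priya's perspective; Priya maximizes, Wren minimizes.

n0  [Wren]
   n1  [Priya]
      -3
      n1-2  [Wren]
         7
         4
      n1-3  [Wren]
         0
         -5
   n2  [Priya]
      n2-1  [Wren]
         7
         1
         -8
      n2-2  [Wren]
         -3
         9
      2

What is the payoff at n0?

n1-2 (Wren): min(7, 4) = 4
n1-3 (Wren): min(0, -5) = -5
n1 (Priya): max(-3, 4, -5) = 4
n2-1 (Wren): min(7, 1, -8) = -8
n2-2 (Wren): min(-3, 9) = -3
n2 (Priya): max(-8, -3, 2) = 2
n0 (Wren): min(4, 2) = 2

2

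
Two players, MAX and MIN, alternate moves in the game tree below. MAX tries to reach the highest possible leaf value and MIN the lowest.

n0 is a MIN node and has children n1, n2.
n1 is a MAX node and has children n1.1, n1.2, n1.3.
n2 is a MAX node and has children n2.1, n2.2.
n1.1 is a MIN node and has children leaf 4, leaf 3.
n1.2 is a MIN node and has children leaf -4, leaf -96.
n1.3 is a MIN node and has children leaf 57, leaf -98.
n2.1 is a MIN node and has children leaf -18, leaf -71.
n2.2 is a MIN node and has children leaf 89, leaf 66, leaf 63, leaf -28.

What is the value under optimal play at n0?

n1.1 (MIN): min(4, 3) = 3
n1.2 (MIN): min(-4, -96) = -96
n1.3 (MIN): min(57, -98) = -98
n1 (MAX): max(3, -96, -98) = 3
n2.1 (MIN): min(-18, -71) = -71
n2.2 (MIN): min(89, 66, 63, -28) = -28
n2 (MAX): max(-71, -28) = -28
n0 (MIN): min(3, -28) = -28

-28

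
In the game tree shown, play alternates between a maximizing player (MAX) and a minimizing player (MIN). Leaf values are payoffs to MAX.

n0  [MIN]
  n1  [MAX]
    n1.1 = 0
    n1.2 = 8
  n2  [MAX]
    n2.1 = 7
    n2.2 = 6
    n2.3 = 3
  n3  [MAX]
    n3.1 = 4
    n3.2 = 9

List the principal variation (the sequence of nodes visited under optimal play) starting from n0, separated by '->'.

n1 (MAX): max(0, 8) = 8
n2 (MAX): max(7, 6, 3) = 7
n3 (MAX): max(4, 9) = 9
n0 (MIN): min(8, 7, 9) = 7
At n0, MIN picks n2 (lowest: 7).
At n2, MAX picks n2.1 (highest: 7).
Terminal value 7.

n0 -> n2 -> n2.1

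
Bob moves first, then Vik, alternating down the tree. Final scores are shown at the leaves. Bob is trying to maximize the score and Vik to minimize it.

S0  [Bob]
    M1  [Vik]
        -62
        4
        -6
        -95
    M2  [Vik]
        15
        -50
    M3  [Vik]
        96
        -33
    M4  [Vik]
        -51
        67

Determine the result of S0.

-33

M1 (Vik): min(-62, 4, -6, -95) = -95
M2 (Vik): min(15, -50) = -50
M3 (Vik): min(96, -33) = -33
M4 (Vik): min(-51, 67) = -51
S0 (Bob): max(-95, -50, -33, -51) = -33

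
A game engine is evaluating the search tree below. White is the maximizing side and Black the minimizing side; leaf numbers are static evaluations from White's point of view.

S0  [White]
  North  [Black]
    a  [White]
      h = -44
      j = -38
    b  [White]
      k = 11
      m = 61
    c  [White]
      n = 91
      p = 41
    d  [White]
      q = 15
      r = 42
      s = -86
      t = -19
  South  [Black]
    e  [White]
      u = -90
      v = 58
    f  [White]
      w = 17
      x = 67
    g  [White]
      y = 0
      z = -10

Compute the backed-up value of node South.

e (White): max(-90, 58) = 58
f (White): max(17, 67) = 67
g (White): max(0, -10) = 0
South (Black): min(58, 67, 0) = 0

0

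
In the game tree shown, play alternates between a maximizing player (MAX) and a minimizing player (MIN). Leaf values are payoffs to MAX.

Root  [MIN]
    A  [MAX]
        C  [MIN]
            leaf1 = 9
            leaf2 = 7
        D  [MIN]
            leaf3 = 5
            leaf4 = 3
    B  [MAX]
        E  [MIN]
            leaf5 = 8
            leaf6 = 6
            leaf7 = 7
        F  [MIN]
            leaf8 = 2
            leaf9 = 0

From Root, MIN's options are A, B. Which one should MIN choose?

B

C (MIN): min(9, 7) = 7
D (MIN): min(5, 3) = 3
A (MAX): max(7, 3) = 7
E (MIN): min(8, 6, 7) = 6
F (MIN): min(2, 0) = 0
B (MAX): max(6, 0) = 6
Root (MIN): min(7, 6) = 6
MIN at Root wants the lowest of {A=7, B=6}, so chooses B.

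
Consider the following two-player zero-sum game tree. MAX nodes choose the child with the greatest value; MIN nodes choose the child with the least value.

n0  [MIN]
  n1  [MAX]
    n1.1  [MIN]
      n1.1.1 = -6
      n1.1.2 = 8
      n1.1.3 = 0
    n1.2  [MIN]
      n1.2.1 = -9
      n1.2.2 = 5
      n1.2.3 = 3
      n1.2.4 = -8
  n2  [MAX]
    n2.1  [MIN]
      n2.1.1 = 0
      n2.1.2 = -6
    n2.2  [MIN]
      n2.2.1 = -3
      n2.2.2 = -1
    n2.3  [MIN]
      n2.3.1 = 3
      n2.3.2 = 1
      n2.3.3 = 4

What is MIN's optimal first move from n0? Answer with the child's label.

n1.1 (MIN): min(-6, 8, 0) = -6
n1.2 (MIN): min(-9, 5, 3, -8) = -9
n1 (MAX): max(-6, -9) = -6
n2.1 (MIN): min(0, -6) = -6
n2.2 (MIN): min(-3, -1) = -3
n2.3 (MIN): min(3, 1, 4) = 1
n2 (MAX): max(-6, -3, 1) = 1
n0 (MIN): min(-6, 1) = -6
MIN at n0 wants the lowest of {n1=-6, n2=1}, so chooses n1.

n1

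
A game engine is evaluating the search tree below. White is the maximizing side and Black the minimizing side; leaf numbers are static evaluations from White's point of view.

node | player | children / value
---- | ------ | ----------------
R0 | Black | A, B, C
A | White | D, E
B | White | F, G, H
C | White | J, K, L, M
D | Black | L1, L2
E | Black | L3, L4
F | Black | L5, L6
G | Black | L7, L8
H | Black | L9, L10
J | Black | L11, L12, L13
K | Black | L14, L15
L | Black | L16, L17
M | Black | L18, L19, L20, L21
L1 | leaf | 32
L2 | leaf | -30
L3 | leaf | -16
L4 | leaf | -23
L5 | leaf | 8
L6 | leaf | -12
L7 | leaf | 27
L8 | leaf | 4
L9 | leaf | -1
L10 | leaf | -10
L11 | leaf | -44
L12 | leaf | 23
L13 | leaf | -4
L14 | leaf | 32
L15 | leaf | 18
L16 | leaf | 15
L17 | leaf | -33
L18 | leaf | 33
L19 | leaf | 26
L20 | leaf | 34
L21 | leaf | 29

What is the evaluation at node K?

18

K (Black): min(32, 18) = 18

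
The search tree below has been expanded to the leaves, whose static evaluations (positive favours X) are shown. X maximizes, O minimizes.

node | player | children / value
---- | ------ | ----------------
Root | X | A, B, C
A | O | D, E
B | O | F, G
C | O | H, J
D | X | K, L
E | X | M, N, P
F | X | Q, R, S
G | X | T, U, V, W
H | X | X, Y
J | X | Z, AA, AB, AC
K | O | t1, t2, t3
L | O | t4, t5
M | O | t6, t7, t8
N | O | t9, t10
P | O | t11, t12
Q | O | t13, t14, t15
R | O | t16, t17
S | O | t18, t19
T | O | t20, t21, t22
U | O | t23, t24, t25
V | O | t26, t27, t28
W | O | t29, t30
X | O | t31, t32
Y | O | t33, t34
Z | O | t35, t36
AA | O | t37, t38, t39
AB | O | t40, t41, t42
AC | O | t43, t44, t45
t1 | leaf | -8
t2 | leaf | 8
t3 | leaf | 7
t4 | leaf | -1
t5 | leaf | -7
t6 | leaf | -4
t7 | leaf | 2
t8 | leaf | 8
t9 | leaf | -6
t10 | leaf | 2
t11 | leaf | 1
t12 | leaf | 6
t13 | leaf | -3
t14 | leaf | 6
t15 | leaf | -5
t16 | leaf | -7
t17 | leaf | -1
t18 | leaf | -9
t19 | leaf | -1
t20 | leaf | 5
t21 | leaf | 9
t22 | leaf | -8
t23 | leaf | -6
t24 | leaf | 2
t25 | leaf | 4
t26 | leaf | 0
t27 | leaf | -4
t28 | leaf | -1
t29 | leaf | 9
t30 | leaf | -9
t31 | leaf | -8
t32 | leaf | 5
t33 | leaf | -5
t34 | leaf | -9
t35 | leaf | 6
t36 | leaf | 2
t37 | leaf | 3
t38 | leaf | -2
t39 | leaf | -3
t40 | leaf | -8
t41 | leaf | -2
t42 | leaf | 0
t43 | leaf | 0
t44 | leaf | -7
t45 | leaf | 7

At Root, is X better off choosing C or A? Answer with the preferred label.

A

X (O): min(-8, 5) = -8
Y (O): min(-5, -9) = -9
H (X): max(-8, -9) = -8
Z (O): min(6, 2) = 2
AA (O): min(3, -2, -3) = -3
AB (O): min(-8, -2, 0) = -8
AC (O): min(0, -7, 7) = -7
J (X): max(2, -3, -8, -7) = 2
C (O): min(-8, 2) = -8
K (O): min(-8, 8, 7) = -8
L (O): min(-1, -7) = -7
D (X): max(-8, -7) = -7
M (O): min(-4, 2, 8) = -4
N (O): min(-6, 2) = -6
P (O): min(1, 6) = 1
E (X): max(-4, -6, 1) = 1
A (O): min(-7, 1) = -7
X prefers the higher value; C=-8, A=-7. A is better since -7 > -8.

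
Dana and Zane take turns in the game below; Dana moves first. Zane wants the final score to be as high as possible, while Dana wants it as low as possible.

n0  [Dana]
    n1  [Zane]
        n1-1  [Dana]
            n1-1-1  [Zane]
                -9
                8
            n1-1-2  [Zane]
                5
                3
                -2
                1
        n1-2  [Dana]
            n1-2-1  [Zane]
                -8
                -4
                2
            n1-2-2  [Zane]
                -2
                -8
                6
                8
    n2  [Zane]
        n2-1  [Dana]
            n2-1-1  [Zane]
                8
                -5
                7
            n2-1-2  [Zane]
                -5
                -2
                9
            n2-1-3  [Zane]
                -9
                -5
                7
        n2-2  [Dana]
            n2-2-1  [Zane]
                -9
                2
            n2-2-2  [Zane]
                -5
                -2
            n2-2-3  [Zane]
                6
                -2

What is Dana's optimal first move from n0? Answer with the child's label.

n1-1-1 (Zane): max(-9, 8) = 8
n1-1-2 (Zane): max(5, 3, -2, 1) = 5
n1-1 (Dana): min(8, 5) = 5
n1-2-1 (Zane): max(-8, -4, 2) = 2
n1-2-2 (Zane): max(-2, -8, 6, 8) = 8
n1-2 (Dana): min(2, 8) = 2
n1 (Zane): max(5, 2) = 5
n2-1-1 (Zane): max(8, -5, 7) = 8
n2-1-2 (Zane): max(-5, -2, 9) = 9
n2-1-3 (Zane): max(-9, -5, 7) = 7
n2-1 (Dana): min(8, 9, 7) = 7
n2-2-1 (Zane): max(-9, 2) = 2
n2-2-2 (Zane): max(-5, -2) = -2
n2-2-3 (Zane): max(6, -2) = 6
n2-2 (Dana): min(2, -2, 6) = -2
n2 (Zane): max(7, -2) = 7
n0 (Dana): min(5, 7) = 5
Dana at n0 wants the lowest of {n1=5, n2=7}, so chooses n1.

n1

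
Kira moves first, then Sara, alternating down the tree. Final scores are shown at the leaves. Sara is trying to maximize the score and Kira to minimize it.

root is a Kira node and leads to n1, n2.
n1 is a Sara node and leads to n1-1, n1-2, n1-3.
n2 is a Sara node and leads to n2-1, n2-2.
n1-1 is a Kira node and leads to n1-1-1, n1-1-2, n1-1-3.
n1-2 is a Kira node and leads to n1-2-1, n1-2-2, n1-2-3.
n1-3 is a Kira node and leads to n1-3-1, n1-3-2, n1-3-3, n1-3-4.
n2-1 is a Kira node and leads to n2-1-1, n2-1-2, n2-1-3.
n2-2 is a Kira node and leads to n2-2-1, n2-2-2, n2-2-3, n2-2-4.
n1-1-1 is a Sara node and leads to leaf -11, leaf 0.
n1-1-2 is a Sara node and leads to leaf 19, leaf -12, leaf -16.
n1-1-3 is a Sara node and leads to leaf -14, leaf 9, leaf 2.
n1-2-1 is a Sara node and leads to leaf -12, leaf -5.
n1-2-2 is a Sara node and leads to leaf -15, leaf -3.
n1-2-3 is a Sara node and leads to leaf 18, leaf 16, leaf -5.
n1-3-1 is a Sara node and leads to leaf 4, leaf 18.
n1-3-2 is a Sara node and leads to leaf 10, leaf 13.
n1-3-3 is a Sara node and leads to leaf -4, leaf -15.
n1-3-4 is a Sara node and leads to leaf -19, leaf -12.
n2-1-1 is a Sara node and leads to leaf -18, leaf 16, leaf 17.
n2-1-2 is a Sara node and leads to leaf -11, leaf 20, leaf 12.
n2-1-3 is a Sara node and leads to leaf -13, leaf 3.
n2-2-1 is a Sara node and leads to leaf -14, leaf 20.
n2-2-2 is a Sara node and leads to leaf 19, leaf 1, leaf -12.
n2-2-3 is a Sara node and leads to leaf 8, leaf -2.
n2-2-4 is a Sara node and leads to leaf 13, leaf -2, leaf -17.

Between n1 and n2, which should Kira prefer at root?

n1

n1-1-1 (Sara): max(-11, 0) = 0
n1-1-2 (Sara): max(19, -12, -16) = 19
n1-1-3 (Sara): max(-14, 9, 2) = 9
n1-1 (Kira): min(0, 19, 9) = 0
n1-2-1 (Sara): max(-12, -5) = -5
n1-2-2 (Sara): max(-15, -3) = -3
n1-2-3 (Sara): max(18, 16, -5) = 18
n1-2 (Kira): min(-5, -3, 18) = -5
n1-3-1 (Sara): max(4, 18) = 18
n1-3-2 (Sara): max(10, 13) = 13
n1-3-3 (Sara): max(-4, -15) = -4
n1-3-4 (Sara): max(-19, -12) = -12
n1-3 (Kira): min(18, 13, -4, -12) = -12
n1 (Sara): max(0, -5, -12) = 0
n2-1-1 (Sara): max(-18, 16, 17) = 17
n2-1-2 (Sara): max(-11, 20, 12) = 20
n2-1-3 (Sara): max(-13, 3) = 3
n2-1 (Kira): min(17, 20, 3) = 3
n2-2-1 (Sara): max(-14, 20) = 20
n2-2-2 (Sara): max(19, 1, -12) = 19
n2-2-3 (Sara): max(8, -2) = 8
n2-2-4 (Sara): max(13, -2, -17) = 13
n2-2 (Kira): min(20, 19, 8, 13) = 8
n2 (Sara): max(3, 8) = 8
Kira prefers the lower value; n1=0, n2=8. n1 is better since 0 < 8.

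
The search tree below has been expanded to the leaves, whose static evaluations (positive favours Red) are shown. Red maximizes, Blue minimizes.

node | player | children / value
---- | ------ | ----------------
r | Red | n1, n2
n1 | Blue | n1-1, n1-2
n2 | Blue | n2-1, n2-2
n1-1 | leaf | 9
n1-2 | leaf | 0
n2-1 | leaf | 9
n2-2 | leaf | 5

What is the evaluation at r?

n1 (Blue): min(9, 0) = 0
n2 (Blue): min(9, 5) = 5
r (Red): max(0, 5) = 5

5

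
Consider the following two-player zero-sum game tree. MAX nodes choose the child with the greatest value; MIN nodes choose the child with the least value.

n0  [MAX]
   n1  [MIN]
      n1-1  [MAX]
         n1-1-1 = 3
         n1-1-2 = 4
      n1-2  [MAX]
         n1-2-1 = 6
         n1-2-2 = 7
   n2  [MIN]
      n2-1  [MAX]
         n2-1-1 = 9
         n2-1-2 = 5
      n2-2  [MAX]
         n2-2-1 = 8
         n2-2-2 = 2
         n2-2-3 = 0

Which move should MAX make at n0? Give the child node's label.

n2

n1-1 (MAX): max(3, 4) = 4
n1-2 (MAX): max(6, 7) = 7
n1 (MIN): min(4, 7) = 4
n2-1 (MAX): max(9, 5) = 9
n2-2 (MAX): max(8, 2, 0) = 8
n2 (MIN): min(9, 8) = 8
n0 (MAX): max(4, 8) = 8
MAX at n0 wants the highest of {n1=4, n2=8}, so chooses n2.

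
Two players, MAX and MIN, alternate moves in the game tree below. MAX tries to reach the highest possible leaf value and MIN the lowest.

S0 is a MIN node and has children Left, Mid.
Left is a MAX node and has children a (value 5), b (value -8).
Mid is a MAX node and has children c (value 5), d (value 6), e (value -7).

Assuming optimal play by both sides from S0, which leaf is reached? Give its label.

Left (MAX): max(5, -8) = 5
Mid (MAX): max(5, 6, -7) = 6
S0 (MIN): min(5, 6) = 5
At S0, MIN picks Left (lowest: 5).
At Left, MAX picks a (highest: 5).
Terminal value 5.

a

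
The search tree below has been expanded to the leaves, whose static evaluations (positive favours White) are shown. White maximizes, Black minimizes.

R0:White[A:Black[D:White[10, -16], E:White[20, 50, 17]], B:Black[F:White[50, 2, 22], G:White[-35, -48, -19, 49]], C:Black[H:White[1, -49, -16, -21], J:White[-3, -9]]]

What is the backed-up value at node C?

H (White): max(1, -49, -16, -21) = 1
J (White): max(-3, -9) = -3
C (Black): min(1, -3) = -3

-3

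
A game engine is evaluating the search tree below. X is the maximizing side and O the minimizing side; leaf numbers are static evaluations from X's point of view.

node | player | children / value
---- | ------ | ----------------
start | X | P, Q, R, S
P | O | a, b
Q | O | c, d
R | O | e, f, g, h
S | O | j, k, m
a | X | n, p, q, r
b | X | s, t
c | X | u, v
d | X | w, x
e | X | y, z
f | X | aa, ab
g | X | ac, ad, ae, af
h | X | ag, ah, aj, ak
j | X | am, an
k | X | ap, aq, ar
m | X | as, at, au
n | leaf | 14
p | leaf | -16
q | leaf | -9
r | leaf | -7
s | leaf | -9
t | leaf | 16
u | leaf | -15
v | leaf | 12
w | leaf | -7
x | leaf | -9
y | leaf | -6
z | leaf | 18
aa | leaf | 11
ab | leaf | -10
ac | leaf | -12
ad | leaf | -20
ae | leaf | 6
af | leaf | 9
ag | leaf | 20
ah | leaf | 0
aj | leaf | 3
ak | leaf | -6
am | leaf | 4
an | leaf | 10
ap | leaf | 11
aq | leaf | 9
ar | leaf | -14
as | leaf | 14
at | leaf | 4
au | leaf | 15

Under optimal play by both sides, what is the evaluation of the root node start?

a (X): max(14, -16, -9, -7) = 14
b (X): max(-9, 16) = 16
P (O): min(14, 16) = 14
c (X): max(-15, 12) = 12
d (X): max(-7, -9) = -7
Q (O): min(12, -7) = -7
e (X): max(-6, 18) = 18
f (X): max(11, -10) = 11
g (X): max(-12, -20, 6, 9) = 9
h (X): max(20, 0, 3, -6) = 20
R (O): min(18, 11, 9, 20) = 9
j (X): max(4, 10) = 10
k (X): max(11, 9, -14) = 11
m (X): max(14, 4, 15) = 15
S (O): min(10, 11, 15) = 10
start (X): max(14, -7, 9, 10) = 14

14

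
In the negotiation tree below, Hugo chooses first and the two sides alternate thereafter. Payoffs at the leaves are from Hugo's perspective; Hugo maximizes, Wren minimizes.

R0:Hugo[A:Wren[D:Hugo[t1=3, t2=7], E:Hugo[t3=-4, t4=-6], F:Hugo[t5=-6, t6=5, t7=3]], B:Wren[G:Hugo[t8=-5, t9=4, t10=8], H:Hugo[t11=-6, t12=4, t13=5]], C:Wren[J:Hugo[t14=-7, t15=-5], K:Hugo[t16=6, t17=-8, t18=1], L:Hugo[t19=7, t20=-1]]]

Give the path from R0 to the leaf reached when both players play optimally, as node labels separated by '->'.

D (Hugo): max(3, 7) = 7
E (Hugo): max(-4, -6) = -4
F (Hugo): max(-6, 5, 3) = 5
A (Wren): min(7, -4, 5) = -4
G (Hugo): max(-5, 4, 8) = 8
H (Hugo): max(-6, 4, 5) = 5
B (Wren): min(8, 5) = 5
J (Hugo): max(-7, -5) = -5
K (Hugo): max(6, -8, 1) = 6
L (Hugo): max(7, -1) = 7
C (Wren): min(-5, 6, 7) = -5
R0 (Hugo): max(-4, 5, -5) = 5
At R0, Hugo picks B (highest: 5).
At B, Wren picks H (lowest: 5).
At H, Hugo picks t13 (highest: 5).
Terminal value 5.

R0 -> B -> H -> t13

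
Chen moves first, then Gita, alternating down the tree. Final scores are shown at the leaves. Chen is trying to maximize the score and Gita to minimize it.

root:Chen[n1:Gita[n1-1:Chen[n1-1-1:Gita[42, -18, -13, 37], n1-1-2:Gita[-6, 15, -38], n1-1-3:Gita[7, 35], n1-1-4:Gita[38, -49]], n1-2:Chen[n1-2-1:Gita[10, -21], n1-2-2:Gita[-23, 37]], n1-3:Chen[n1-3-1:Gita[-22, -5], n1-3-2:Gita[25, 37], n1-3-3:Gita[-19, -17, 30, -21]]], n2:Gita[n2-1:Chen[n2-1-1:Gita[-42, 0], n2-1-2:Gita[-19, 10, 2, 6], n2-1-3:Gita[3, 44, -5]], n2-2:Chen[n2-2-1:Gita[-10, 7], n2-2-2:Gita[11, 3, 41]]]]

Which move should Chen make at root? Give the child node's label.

n1-1-1 (Gita): min(42, -18, -13, 37) = -18
n1-1-2 (Gita): min(-6, 15, -38) = -38
n1-1-3 (Gita): min(7, 35) = 7
n1-1-4 (Gita): min(38, -49) = -49
n1-1 (Chen): max(-18, -38, 7, -49) = 7
n1-2-1 (Gita): min(10, -21) = -21
n1-2-2 (Gita): min(-23, 37) = -23
n1-2 (Chen): max(-21, -23) = -21
n1-3-1 (Gita): min(-22, -5) = -22
n1-3-2 (Gita): min(25, 37) = 25
n1-3-3 (Gita): min(-19, -17, 30, -21) = -21
n1-3 (Chen): max(-22, 25, -21) = 25
n1 (Gita): min(7, -21, 25) = -21
n2-1-1 (Gita): min(-42, 0) = -42
n2-1-2 (Gita): min(-19, 10, 2, 6) = -19
n2-1-3 (Gita): min(3, 44, -5) = -5
n2-1 (Chen): max(-42, -19, -5) = -5
n2-2-1 (Gita): min(-10, 7) = -10
n2-2-2 (Gita): min(11, 3, 41) = 3
n2-2 (Chen): max(-10, 3) = 3
n2 (Gita): min(-5, 3) = -5
root (Chen): max(-21, -5) = -5
Chen at root wants the highest of {n1=-21, n2=-5}, so chooses n2.

n2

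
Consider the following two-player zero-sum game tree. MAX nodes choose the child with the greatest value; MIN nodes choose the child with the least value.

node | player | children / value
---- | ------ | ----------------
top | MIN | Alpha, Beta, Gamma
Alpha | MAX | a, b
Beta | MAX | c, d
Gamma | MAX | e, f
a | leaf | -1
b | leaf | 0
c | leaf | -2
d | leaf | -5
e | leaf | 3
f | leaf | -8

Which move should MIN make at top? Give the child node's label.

Alpha (MAX): max(-1, 0) = 0
Beta (MAX): max(-2, -5) = -2
Gamma (MAX): max(3, -8) = 3
top (MIN): min(0, -2, 3) = -2
MIN at top wants the lowest of {Alpha=0, Beta=-2, Gamma=3}, so chooses Beta.

Beta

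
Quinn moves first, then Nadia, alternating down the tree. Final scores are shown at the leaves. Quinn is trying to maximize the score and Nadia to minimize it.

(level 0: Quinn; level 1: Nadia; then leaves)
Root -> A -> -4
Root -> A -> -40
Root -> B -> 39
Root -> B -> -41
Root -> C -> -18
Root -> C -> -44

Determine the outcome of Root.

A (Nadia): min(-4, -40) = -40
B (Nadia): min(39, -41) = -41
C (Nadia): min(-18, -44) = -44
Root (Quinn): max(-40, -41, -44) = -40

-40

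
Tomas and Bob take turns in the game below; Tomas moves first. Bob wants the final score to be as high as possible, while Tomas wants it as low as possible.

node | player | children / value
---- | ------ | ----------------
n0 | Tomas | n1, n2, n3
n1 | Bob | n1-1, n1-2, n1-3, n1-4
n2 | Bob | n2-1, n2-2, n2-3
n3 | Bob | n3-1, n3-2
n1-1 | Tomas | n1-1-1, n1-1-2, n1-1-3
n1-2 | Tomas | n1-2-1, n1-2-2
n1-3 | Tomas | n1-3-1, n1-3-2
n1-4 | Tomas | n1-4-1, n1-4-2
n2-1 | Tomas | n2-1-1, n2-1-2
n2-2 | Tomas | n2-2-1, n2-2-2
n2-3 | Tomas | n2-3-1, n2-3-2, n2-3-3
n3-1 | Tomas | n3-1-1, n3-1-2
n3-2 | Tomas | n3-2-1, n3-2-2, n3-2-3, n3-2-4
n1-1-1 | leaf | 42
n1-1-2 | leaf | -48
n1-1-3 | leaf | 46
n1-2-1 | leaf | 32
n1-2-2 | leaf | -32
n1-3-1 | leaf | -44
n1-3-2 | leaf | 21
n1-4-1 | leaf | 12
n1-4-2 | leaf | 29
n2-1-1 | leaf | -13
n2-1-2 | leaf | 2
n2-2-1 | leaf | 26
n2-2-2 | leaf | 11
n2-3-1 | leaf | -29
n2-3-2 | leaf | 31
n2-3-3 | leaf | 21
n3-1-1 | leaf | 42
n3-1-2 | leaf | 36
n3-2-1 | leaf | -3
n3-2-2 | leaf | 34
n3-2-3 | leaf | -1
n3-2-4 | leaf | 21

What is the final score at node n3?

n3-1 (Tomas): min(42, 36) = 36
n3-2 (Tomas): min(-3, 34, -1, 21) = -3
n3 (Bob): max(36, -3) = 36

36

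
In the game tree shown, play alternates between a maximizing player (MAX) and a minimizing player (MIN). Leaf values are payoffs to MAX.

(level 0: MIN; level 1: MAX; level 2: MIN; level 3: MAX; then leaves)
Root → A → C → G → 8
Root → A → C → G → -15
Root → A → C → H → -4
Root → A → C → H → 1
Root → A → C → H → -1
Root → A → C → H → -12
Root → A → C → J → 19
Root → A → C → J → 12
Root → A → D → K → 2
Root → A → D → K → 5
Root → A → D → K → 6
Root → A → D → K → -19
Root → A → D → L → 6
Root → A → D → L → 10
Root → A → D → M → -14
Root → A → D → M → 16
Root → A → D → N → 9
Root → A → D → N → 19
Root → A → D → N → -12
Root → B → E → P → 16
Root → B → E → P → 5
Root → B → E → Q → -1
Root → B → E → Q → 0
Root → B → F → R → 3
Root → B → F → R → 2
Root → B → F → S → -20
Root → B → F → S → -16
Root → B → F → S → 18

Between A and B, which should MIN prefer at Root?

B

G (MAX): max(8, -15) = 8
H (MAX): max(-4, 1, -1, -12) = 1
J (MAX): max(19, 12) = 19
C (MIN): min(8, 1, 19) = 1
K (MAX): max(2, 5, 6, -19) = 6
L (MAX): max(6, 10) = 10
M (MAX): max(-14, 16) = 16
N (MAX): max(9, 19, -12) = 19
D (MIN): min(6, 10, 16, 19) = 6
A (MAX): max(1, 6) = 6
P (MAX): max(16, 5) = 16
Q (MAX): max(-1, 0) = 0
E (MIN): min(16, 0) = 0
R (MAX): max(3, 2) = 3
S (MAX): max(-20, -16, 18) = 18
F (MIN): min(3, 18) = 3
B (MAX): max(0, 3) = 3
MIN prefers the lower value; A=6, B=3. B is better since 3 < 6.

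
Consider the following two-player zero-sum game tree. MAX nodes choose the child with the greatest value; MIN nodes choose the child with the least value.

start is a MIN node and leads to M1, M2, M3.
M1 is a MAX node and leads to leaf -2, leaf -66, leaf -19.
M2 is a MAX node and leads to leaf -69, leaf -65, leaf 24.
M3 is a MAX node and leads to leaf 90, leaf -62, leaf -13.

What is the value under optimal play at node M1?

-2

M1 (MAX): max(-2, -66, -19) = -2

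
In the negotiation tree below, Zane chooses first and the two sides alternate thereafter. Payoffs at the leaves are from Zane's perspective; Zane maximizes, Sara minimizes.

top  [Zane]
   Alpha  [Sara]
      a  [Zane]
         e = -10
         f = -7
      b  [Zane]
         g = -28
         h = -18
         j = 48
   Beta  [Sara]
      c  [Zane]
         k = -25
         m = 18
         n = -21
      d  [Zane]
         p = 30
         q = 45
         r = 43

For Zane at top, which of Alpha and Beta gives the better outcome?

a (Zane): max(-10, -7) = -7
b (Zane): max(-28, -18, 48) = 48
Alpha (Sara): min(-7, 48) = -7
c (Zane): max(-25, 18, -21) = 18
d (Zane): max(30, 45, 43) = 45
Beta (Sara): min(18, 45) = 18
Zane prefers the higher value; Alpha=-7, Beta=18. Beta is better since 18 > -7.

Beta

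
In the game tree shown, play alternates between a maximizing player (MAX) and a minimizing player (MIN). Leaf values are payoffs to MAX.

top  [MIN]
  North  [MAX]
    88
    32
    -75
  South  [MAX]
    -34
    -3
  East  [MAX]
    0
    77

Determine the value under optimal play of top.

-3

North (MAX): max(88, 32, -75) = 88
South (MAX): max(-34, -3) = -3
East (MAX): max(0, 77) = 77
top (MIN): min(88, -3, 77) = -3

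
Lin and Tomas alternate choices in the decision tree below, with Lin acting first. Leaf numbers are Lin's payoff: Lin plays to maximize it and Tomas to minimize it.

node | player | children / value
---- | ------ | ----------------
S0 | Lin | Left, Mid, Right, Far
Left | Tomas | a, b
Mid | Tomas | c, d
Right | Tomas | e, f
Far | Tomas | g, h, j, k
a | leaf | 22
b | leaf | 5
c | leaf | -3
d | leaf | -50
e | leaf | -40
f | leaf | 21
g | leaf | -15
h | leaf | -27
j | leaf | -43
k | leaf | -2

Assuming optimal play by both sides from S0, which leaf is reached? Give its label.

b

Left (Tomas): min(22, 5) = 5
Mid (Tomas): min(-3, -50) = -50
Right (Tomas): min(-40, 21) = -40
Far (Tomas): min(-15, -27, -43, -2) = -43
S0 (Lin): max(5, -50, -40, -43) = 5
At S0, Lin picks Left (highest: 5).
At Left, Tomas picks b (lowest: 5).
Terminal value 5.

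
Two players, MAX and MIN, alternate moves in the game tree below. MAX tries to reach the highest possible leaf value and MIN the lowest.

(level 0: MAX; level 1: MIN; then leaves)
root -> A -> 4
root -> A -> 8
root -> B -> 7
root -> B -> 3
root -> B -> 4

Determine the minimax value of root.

A (MIN): min(4, 8) = 4
B (MIN): min(7, 3, 4) = 3
root (MAX): max(4, 3) = 4

4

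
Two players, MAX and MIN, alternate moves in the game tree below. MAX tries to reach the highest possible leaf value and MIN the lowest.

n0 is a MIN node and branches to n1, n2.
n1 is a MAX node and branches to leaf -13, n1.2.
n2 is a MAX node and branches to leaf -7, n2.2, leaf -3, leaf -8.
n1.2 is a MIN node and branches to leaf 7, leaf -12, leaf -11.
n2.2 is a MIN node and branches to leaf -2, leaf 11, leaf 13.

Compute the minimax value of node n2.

n2.2 (MIN): min(-2, 11, 13) = -2
n2 (MAX): max(-7, -2, -3, -8) = -2

-2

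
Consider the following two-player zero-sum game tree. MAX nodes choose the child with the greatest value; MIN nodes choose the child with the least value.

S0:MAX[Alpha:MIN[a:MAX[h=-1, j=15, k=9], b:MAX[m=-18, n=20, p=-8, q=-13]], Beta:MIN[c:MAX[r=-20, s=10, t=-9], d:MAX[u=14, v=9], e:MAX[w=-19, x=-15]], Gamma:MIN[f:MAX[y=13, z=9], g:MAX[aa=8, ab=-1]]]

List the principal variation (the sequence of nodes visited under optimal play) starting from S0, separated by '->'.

S0 -> Alpha -> a -> j

a (MAX): max(-1, 15, 9) = 15
b (MAX): max(-18, 20, -8, -13) = 20
Alpha (MIN): min(15, 20) = 15
c (MAX): max(-20, 10, -9) = 10
d (MAX): max(14, 9) = 14
e (MAX): max(-19, -15) = -15
Beta (MIN): min(10, 14, -15) = -15
f (MAX): max(13, 9) = 13
g (MAX): max(8, -1) = 8
Gamma (MIN): min(13, 8) = 8
S0 (MAX): max(15, -15, 8) = 15
At S0, MAX picks Alpha (highest: 15).
At Alpha, MIN picks a (lowest: 15).
At a, MAX picks j (highest: 15).
Terminal value 15.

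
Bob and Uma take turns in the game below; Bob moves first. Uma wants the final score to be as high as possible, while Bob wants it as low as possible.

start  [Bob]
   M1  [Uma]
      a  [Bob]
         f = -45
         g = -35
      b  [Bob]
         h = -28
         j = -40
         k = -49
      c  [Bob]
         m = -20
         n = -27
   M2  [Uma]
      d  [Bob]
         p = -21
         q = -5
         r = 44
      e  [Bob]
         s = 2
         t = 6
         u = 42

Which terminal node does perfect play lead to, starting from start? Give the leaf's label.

n

a (Bob): min(-45, -35) = -45
b (Bob): min(-28, -40, -49) = -49
c (Bob): min(-20, -27) = -27
M1 (Uma): max(-45, -49, -27) = -27
d (Bob): min(-21, -5, 44) = -21
e (Bob): min(2, 6, 42) = 2
M2 (Uma): max(-21, 2) = 2
start (Bob): min(-27, 2) = -27
At start, Bob picks M1 (lowest: -27).
At M1, Uma picks c (highest: -27).
At c, Bob picks n (lowest: -27).
Terminal value -27.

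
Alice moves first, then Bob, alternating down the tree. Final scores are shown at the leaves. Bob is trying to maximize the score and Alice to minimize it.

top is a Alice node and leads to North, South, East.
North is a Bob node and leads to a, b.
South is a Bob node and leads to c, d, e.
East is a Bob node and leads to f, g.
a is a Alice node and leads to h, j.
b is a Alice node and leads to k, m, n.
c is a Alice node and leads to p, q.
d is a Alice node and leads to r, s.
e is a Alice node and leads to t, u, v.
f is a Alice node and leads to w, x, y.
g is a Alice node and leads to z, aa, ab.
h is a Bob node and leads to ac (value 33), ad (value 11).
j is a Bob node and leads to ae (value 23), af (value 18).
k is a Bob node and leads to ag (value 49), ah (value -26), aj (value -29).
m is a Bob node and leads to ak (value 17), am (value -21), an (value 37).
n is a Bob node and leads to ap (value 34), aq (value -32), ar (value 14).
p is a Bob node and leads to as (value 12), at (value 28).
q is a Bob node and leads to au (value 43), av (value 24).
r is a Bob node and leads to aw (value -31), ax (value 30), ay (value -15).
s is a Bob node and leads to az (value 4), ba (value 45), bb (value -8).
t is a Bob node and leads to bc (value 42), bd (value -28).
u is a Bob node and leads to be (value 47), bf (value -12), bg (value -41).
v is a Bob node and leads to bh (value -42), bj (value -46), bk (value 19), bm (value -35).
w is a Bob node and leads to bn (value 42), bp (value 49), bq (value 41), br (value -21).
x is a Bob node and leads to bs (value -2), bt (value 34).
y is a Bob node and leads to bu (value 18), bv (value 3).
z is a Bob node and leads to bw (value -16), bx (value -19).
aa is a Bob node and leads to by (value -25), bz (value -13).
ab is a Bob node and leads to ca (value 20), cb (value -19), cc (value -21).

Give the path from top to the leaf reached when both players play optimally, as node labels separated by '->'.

top -> East -> f -> y -> bu

h (Bob): max(33, 11) = 33
j (Bob): max(23, 18) = 23
a (Alice): min(33, 23) = 23
k (Bob): max(49, -26, -29) = 49
m (Bob): max(17, -21, 37) = 37
n (Bob): max(34, -32, 14) = 34
b (Alice): min(49, 37, 34) = 34
North (Bob): max(23, 34) = 34
p (Bob): max(12, 28) = 28
q (Bob): max(43, 24) = 43
c (Alice): min(28, 43) = 28
r (Bob): max(-31, 30, -15) = 30
s (Bob): max(4, 45, -8) = 45
d (Alice): min(30, 45) = 30
t (Bob): max(42, -28) = 42
u (Bob): max(47, -12, -41) = 47
v (Bob): max(-42, -46, 19, -35) = 19
e (Alice): min(42, 47, 19) = 19
South (Bob): max(28, 30, 19) = 30
w (Bob): max(42, 49, 41, -21) = 49
x (Bob): max(-2, 34) = 34
y (Bob): max(18, 3) = 18
f (Alice): min(49, 34, 18) = 18
z (Bob): max(-16, -19) = -16
aa (Bob): max(-25, -13) = -13
ab (Bob): max(20, -19, -21) = 20
g (Alice): min(-16, -13, 20) = -16
East (Bob): max(18, -16) = 18
top (Alice): min(34, 30, 18) = 18
At top, Alice picks East (lowest: 18).
At East, Bob picks f (highest: 18).
At f, Alice picks y (lowest: 18).
At y, Bob picks bu (highest: 18).
Terminal value 18.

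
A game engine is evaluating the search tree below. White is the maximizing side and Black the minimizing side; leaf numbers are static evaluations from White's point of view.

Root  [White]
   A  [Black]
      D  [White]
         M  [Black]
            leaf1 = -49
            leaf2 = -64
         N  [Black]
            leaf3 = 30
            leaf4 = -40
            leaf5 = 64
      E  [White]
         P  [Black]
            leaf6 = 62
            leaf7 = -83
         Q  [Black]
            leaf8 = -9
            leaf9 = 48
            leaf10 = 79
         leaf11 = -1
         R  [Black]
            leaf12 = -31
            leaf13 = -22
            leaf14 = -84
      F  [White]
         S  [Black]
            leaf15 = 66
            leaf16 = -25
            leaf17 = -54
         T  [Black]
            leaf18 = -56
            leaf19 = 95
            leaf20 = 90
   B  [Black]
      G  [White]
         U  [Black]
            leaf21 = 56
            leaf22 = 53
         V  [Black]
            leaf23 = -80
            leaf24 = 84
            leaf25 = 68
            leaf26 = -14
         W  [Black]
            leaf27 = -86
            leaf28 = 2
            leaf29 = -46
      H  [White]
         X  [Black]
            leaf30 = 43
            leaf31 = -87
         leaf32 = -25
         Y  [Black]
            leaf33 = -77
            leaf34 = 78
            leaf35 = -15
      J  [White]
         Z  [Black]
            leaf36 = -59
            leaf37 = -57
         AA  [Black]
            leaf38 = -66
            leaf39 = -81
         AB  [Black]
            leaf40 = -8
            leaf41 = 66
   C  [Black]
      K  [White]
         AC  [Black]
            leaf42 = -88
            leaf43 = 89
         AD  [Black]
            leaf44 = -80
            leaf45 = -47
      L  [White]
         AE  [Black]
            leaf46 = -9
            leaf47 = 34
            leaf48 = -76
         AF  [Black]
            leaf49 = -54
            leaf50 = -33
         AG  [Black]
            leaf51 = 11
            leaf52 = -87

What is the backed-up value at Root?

-25

M (Black): min(-49, -64) = -64
N (Black): min(30, -40, 64) = -40
D (White): max(-64, -40) = -40
P (Black): min(62, -83) = -83
Q (Black): min(-9, 48, 79) = -9
R (Black): min(-31, -22, -84) = -84
E (White): max(-83, -9, -1, -84) = -1
S (Black): min(66, -25, -54) = -54
T (Black): min(-56, 95, 90) = -56
F (White): max(-54, -56) = -54
A (Black): min(-40, -1, -54) = -54
U (Black): min(56, 53) = 53
V (Black): min(-80, 84, 68, -14) = -80
W (Black): min(-86, 2, -46) = -86
G (White): max(53, -80, -86) = 53
X (Black): min(43, -87) = -87
Y (Black): min(-77, 78, -15) = -77
H (White): max(-87, -25, -77) = -25
Z (Black): min(-59, -57) = -59
AA (Black): min(-66, -81) = -81
AB (Black): min(-8, 66) = -8
J (White): max(-59, -81, -8) = -8
B (Black): min(53, -25, -8) = -25
AC (Black): min(-88, 89) = -88
AD (Black): min(-80, -47) = -80
K (White): max(-88, -80) = -80
AE (Black): min(-9, 34, -76) = -76
AF (Black): min(-54, -33) = -54
AG (Black): min(11, -87) = -87
L (White): max(-76, -54, -87) = -54
C (Black): min(-80, -54) = -80
Root (White): max(-54, -25, -80) = -25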